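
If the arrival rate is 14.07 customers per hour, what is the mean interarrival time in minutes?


Mean interarrival time = 60/lambda = 60/14.07 = 4.26 minutes

4.26 minutes


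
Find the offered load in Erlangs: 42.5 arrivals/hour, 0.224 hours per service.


Offered load a = lambda * E[S] = 42.5 * 0.224 = 9.52 Erlangs

9.52 Erlangs


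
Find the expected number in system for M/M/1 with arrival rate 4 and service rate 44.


rho = 4/44; L = rho/(1-rho) = 0.1

0.1


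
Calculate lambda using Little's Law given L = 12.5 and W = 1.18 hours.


lambda = L / W = 12.5 / 1.18 = 10.59 per hour

10.59 per hour


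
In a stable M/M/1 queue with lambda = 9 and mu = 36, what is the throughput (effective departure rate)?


For a stable queue (lambda < mu), throughput = lambda = 9 per hour

9 per hour


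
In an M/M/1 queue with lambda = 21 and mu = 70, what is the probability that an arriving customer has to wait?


P(wait) = rho = lambda/mu = 21/70 = 0.3

0.3


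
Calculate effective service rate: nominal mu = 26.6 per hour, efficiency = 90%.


Effective rate = mu * efficiency = 26.6 * 0.9 = 23.94 per hour

23.94 per hour


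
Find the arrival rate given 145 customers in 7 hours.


lambda = total arrivals / time = 145 / 7 = 20.71 per hour

20.71 per hour


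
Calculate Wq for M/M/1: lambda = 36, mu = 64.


rho = 36/64; Wq = rho/(mu - lambda) = 0.0201 hours

0.0201 hours


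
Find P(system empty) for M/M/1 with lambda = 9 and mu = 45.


P0 = 1 - rho = 1 - 9/45 = 0.8

0.8


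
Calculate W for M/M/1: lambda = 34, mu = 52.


W = 1/(mu - lambda) = 1/(52 - 34) = 0.0556 hours

0.0556 hours


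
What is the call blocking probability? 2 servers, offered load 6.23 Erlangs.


B(N,A) = (A^N/N!) / sum(A^k/k!, k=0..N) with N=2, A=6.23 = 0.7286

0.7286


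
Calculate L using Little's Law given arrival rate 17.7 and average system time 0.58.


L = lambda * W = 17.7 * 0.58 = 10.27

10.27


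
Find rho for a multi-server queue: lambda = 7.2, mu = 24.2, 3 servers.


rho = lambda / (c * mu) = 7.2 / (3 * 24.2) = 0.0992

0.0992


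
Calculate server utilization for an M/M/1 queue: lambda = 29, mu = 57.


rho = lambda/mu = 29/57 = 0.5088

0.5088


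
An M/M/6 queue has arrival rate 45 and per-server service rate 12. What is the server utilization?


rho = lambda/(c*mu) = 45/(6*12) = 0.625

0.625


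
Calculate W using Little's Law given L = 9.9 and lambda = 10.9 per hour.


W = L / lambda = 9.9 / 10.9 = 0.9083 hours

0.9083 hours


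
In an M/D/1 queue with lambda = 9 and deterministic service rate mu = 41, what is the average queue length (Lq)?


M/D/1: Lq = rho^2 / (2*(1-rho)) where rho = 9/41; Lq = 0.03

0.03


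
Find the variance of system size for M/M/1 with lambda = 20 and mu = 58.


rho = 20/58; Var(N) = rho/(1-rho)^2 = 0.8

0.8


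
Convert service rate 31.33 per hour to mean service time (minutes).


Mean service time = 60/mu = 60/31.33 = 1.92 minutes

1.92 minutes


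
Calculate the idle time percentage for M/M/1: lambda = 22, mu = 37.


Idle fraction = (1 - rho) * 100 = (1 - 22/37) * 100 = 40.5%

40.5%


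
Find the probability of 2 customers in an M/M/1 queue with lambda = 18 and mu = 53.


rho = 18/53; P(n) = (1-rho)*rho^n = (1-18/53)*(18/53)^2 = 0.0762

0.0762


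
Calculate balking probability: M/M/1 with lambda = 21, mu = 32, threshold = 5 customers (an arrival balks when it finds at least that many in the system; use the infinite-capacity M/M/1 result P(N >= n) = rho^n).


P(N >= 5) = rho^5 = (21/32)^5 = 0.1217

0.1217


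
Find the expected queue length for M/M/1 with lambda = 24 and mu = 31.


rho = 24/31; Lq = rho^2/(1-rho) = 2.65

2.65


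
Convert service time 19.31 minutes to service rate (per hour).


mu = 60 / avg_service_time = 60 / 19.31 = 3.11 per hour

3.11 per hour


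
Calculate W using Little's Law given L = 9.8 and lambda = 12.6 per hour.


W = L / lambda = 9.8 / 12.6 = 0.7778 hours

0.7778 hours


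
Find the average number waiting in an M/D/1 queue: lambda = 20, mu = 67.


M/D/1: Lq = rho^2 / (2*(1-rho)) where rho = 20/67; Lq = 0.06

0.06


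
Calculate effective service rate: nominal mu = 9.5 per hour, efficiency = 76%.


Effective rate = mu * efficiency = 9.5 * 0.76 = 7.22 per hour

7.22 per hour


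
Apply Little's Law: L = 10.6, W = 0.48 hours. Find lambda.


lambda = L / W = 10.6 / 0.48 = 22.08 per hour

22.08 per hour


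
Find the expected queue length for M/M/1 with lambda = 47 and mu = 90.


rho = 47/90; Lq = rho^2/(1-rho) = 0.57

0.57


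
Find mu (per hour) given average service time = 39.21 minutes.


mu = 60 / avg_service_time = 60 / 39.21 = 1.53 per hour

1.53 per hour


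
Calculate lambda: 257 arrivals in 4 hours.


lambda = total arrivals / time = 257 / 4 = 64.25 per hour

64.25 per hour


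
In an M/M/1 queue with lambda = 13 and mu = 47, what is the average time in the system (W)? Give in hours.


W = 1/(mu - lambda) = 1/(47 - 13) = 0.0294 hours

0.0294 hours


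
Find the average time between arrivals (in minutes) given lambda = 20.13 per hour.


Mean interarrival time = 60/lambda = 60/20.13 = 2.98 minutes

2.98 minutes


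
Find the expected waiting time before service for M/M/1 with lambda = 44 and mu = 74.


rho = 44/74; Wq = rho/(mu - lambda) = 0.0198 hours

0.0198 hours


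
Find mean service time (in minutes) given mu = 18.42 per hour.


Mean service time = 60/mu = 60/18.42 = 3.26 minutes

3.26 minutes


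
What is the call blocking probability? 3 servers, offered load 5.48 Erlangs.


B(N,A) = (A^N/N!) / sum(A^k/k!, k=0..N) with N=3, A=5.48 = 0.5606

0.5606


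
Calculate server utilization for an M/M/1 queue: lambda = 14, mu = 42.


rho = lambda/mu = 14/42 = 0.3333

0.3333


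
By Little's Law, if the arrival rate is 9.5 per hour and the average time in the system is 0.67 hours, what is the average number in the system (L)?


L = lambda * W = 9.5 * 0.67 = 6.37

6.37


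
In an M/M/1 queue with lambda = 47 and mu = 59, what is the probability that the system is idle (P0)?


P0 = 1 - rho = 1 - 47/59 = 0.2034

0.2034


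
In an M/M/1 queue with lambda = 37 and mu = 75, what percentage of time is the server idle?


Idle fraction = (1 - rho) * 100 = (1 - 37/75) * 100 = 50.7%

50.7%


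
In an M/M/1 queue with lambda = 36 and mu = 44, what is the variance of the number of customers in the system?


rho = 36/44; Var(N) = rho/(1-rho)^2 = 24.75

24.75


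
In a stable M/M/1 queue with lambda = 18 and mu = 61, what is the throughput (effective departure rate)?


For a stable queue (lambda < mu), throughput = lambda = 18 per hour

18 per hour


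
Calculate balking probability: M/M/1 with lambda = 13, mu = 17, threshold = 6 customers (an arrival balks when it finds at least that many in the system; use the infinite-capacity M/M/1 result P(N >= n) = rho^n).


P(N >= 6) = rho^6 = (13/17)^6 = 0.2

0.2


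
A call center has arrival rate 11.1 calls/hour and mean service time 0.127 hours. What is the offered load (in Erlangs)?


Offered load a = lambda * E[S] = 11.1 * 0.127 = 1.41 Erlangs

1.41 Erlangs


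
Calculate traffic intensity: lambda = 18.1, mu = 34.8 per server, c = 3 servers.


rho = lambda / (c * mu) = 18.1 / (3 * 34.8) = 0.1734

0.1734


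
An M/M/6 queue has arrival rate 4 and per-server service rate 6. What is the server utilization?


rho = lambda/(c*mu) = 4/(6*6) = 0.1111

0.1111


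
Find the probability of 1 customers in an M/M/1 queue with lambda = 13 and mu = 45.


rho = 13/45; P(n) = (1-rho)*rho^n = (1-13/45)*(13/45)^1 = 0.2054

0.2054


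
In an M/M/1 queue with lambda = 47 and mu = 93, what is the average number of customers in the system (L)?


rho = 47/93; L = rho/(1-rho) = 1.02

1.02


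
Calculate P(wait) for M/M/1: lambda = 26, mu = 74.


P(wait) = rho = lambda/mu = 26/74 = 0.3514

0.3514


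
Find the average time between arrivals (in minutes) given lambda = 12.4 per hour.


Mean interarrival time = 60/lambda = 60/12.4 = 4.84 minutes

4.84 minutes


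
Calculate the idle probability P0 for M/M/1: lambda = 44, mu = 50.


P0 = 1 - rho = 1 - 44/50 = 0.12

0.12


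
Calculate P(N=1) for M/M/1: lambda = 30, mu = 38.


rho = 30/38; P(n) = (1-rho)*rho^n = (1-30/38)*(30/38)^1 = 0.1662

0.1662


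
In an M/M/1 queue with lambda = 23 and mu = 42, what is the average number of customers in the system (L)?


rho = 23/42; L = rho/(1-rho) = 1.21

1.21


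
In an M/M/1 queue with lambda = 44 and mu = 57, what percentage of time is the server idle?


Idle fraction = (1 - rho) * 100 = (1 - 44/57) * 100 = 22.8%

22.8%


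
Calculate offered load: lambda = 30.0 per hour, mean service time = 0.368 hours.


Offered load a = lambda * E[S] = 30.0 * 0.368 = 11.04 Erlangs

11.04 Erlangs


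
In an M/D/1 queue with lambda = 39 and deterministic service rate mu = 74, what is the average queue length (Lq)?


M/D/1: Lq = rho^2 / (2*(1-rho)) where rho = 39/74; Lq = 0.29

0.29


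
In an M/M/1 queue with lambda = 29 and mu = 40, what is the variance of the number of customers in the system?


rho = 29/40; Var(N) = rho/(1-rho)^2 = 9.59

9.59


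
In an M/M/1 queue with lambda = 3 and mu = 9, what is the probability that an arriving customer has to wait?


P(wait) = rho = lambda/mu = 3/9 = 0.3333

0.3333


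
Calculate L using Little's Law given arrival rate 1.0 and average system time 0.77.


L = lambda * W = 1.0 * 0.77 = 0.77

0.77


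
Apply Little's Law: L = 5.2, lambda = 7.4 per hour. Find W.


W = L / lambda = 5.2 / 7.4 = 0.7027 hours

0.7027 hours


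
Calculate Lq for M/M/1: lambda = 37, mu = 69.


rho = 37/69; Lq = rho^2/(1-rho) = 0.62

0.62


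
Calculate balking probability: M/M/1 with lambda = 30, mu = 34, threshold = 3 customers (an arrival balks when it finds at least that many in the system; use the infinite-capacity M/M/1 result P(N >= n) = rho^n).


P(N >= 3) = rho^3 = (30/34)^3 = 0.687

0.687


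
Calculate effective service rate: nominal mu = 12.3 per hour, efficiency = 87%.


Effective rate = mu * efficiency = 12.3 * 0.87 = 10.7 per hour

10.7 per hour


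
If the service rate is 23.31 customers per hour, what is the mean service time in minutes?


Mean service time = 60/mu = 60/23.31 = 2.57 minutes

2.57 minutes


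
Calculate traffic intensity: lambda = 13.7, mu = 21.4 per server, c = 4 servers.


rho = lambda / (c * mu) = 13.7 / (4 * 21.4) = 0.16

0.16


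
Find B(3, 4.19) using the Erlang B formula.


B(N,A) = (A^N/N!) / sum(A^k/k!, k=0..N) with N=3, A=4.19 = 0.4674

0.4674


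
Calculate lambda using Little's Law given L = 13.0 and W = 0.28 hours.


lambda = L / W = 13.0 / 0.28 = 46.43 per hour

46.43 per hour


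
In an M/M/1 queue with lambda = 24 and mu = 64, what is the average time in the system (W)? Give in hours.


W = 1/(mu - lambda) = 1/(64 - 24) = 0.025 hours

0.025 hours


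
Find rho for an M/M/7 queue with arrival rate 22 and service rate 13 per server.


rho = lambda/(c*mu) = 22/(7*13) = 0.2418

0.2418


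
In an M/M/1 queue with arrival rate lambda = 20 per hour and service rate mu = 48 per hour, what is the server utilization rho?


rho = lambda/mu = 20/48 = 0.4167

0.4167


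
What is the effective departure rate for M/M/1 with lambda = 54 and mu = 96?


For a stable queue (lambda < mu), throughput = lambda = 54 per hour

54 per hour


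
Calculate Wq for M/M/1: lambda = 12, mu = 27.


rho = 12/27; Wq = rho/(mu - lambda) = 0.0296 hours

0.0296 hours


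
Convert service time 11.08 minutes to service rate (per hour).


mu = 60 / avg_service_time = 60 / 11.08 = 5.42 per hour

5.42 per hour


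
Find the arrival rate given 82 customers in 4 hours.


lambda = total arrivals / time = 82 / 4 = 20.5 per hour

20.5 per hour


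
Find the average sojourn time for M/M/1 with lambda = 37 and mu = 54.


W = 1/(mu - lambda) = 1/(54 - 37) = 0.0588 hours

0.0588 hours


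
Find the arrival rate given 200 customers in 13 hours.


lambda = total arrivals / time = 200 / 13 = 15.38 per hour

15.38 per hour


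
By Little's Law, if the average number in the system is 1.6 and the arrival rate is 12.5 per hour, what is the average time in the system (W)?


W = L / lambda = 1.6 / 12.5 = 0.128 hours

0.128 hours


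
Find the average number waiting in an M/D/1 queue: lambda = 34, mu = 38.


M/D/1: Lq = rho^2 / (2*(1-rho)) where rho = 34/38; Lq = 3.8

3.8


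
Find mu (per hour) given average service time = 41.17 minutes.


mu = 60 / avg_service_time = 60 / 41.17 = 1.46 per hour

1.46 per hour


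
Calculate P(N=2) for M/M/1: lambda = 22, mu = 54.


rho = 22/54; P(n) = (1-rho)*rho^n = (1-22/54)*(22/54)^2 = 0.0984

0.0984


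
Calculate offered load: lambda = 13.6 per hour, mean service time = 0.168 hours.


Offered load a = lambda * E[S] = 13.6 * 0.168 = 2.28 Erlangs

2.28 Erlangs


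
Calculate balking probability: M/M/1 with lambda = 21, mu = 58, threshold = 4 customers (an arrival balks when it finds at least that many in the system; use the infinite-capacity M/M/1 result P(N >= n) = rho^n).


P(N >= 4) = rho^4 = (21/58)^4 = 0.0172

0.0172


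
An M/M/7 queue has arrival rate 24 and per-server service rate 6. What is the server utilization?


rho = lambda/(c*mu) = 24/(7*6) = 0.5714

0.5714


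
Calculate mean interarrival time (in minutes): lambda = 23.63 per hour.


Mean interarrival time = 60/lambda = 60/23.63 = 2.54 minutes

2.54 minutes


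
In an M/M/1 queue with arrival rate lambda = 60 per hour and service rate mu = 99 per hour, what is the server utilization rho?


rho = lambda/mu = 60/99 = 0.6061

0.6061


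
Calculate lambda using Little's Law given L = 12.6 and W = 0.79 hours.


lambda = L / W = 12.6 / 0.79 = 15.95 per hour

15.95 per hour


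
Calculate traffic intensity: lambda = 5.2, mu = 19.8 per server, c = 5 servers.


rho = lambda / (c * mu) = 5.2 / (5 * 19.8) = 0.0525

0.0525


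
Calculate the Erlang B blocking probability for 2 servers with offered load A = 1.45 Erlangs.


B(N,A) = (A^N/N!) / sum(A^k/k!, k=0..N) with N=2, A=1.45 = 0.3002

0.3002


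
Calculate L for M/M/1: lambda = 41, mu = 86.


rho = 41/86; L = rho/(1-rho) = 0.91

0.91


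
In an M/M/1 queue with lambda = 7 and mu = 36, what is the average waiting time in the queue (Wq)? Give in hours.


rho = 7/36; Wq = rho/(mu - lambda) = 0.0067 hours

0.0067 hours


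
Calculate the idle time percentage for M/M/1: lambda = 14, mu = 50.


Idle fraction = (1 - rho) * 100 = (1 - 14/50) * 100 = 72.0%

72.0%


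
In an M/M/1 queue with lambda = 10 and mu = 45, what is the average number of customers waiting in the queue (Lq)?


rho = 10/45; Lq = rho^2/(1-rho) = 0.06

0.06


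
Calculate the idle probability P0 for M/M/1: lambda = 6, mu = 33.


P0 = 1 - rho = 1 - 6/33 = 0.8182

0.8182


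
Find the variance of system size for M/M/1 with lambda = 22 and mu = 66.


rho = 22/66; Var(N) = rho/(1-rho)^2 = 0.75

0.75


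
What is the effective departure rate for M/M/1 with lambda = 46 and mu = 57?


For a stable queue (lambda < mu), throughput = lambda = 46 per hour

46 per hour


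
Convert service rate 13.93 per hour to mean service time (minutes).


Mean service time = 60/mu = 60/13.93 = 4.31 minutes

4.31 minutes


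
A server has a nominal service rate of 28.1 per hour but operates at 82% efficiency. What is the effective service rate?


Effective rate = mu * efficiency = 28.1 * 0.82 = 23.04 per hour

23.04 per hour


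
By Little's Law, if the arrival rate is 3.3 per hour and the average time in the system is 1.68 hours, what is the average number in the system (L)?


L = lambda * W = 3.3 * 1.68 = 5.54

5.54


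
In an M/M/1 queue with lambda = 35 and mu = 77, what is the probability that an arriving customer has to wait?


P(wait) = rho = lambda/mu = 35/77 = 0.4545

0.4545


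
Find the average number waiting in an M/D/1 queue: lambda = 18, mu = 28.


M/D/1: Lq = rho^2 / (2*(1-rho)) where rho = 18/28; Lq = 0.58

0.58


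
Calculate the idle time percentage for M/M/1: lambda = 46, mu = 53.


Idle fraction = (1 - rho) * 100 = (1 - 46/53) * 100 = 13.2%

13.2%


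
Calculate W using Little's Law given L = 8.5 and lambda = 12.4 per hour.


W = L / lambda = 8.5 / 12.4 = 0.6855 hours

0.6855 hours


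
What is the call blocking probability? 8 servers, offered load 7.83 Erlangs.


B(N,A) = (A^N/N!) / sum(A^k/k!, k=0..N) with N=8, A=7.83 = 0.2261

0.2261


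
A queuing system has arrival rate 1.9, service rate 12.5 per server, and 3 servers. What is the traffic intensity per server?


rho = lambda / (c * mu) = 1.9 / (3 * 12.5) = 0.0507

0.0507


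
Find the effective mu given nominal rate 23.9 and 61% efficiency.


Effective rate = mu * efficiency = 23.9 * 0.61 = 14.58 per hour

14.58 per hour


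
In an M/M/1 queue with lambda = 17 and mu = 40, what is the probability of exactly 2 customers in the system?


rho = 17/40; P(n) = (1-rho)*rho^n = (1-17/40)*(17/40)^2 = 0.1039

0.1039


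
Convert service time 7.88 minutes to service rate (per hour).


mu = 60 / avg_service_time = 60 / 7.88 = 7.61 per hour

7.61 per hour


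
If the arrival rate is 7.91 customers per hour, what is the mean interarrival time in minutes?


Mean interarrival time = 60/lambda = 60/7.91 = 7.59 minutes

7.59 minutes


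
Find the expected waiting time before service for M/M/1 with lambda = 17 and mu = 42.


rho = 17/42; Wq = rho/(mu - lambda) = 0.0162 hours

0.0162 hours


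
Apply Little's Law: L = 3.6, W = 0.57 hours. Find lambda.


lambda = L / W = 3.6 / 0.57 = 6.32 per hour

6.32 per hour


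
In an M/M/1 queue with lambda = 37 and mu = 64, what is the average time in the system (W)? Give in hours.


W = 1/(mu - lambda) = 1/(64 - 37) = 0.037 hours

0.037 hours


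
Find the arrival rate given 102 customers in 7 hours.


lambda = total arrivals / time = 102 / 7 = 14.57 per hour

14.57 per hour


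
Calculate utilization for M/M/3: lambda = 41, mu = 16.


rho = lambda/(c*mu) = 41/(3*16) = 0.8542

0.8542


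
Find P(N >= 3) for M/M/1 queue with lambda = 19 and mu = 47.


P(N >= 3) = rho^3 = (19/47)^3 = 0.0661

0.0661


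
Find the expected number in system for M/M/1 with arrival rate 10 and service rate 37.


rho = 10/37; L = rho/(1-rho) = 0.37

0.37


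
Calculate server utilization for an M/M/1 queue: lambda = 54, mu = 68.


rho = lambda/mu = 54/68 = 0.7941

0.7941


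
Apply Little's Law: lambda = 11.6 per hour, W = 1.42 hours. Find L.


L = lambda * W = 11.6 * 1.42 = 16.47

16.47


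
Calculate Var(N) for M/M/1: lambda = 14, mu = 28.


rho = 14/28; Var(N) = rho/(1-rho)^2 = 2.0

2.0


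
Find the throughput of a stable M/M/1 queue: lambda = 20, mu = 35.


For a stable queue (lambda < mu), throughput = lambda = 20 per hour

20 per hour


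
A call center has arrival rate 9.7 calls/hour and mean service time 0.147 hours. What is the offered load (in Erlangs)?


Offered load a = lambda * E[S] = 9.7 * 0.147 = 1.43 Erlangs

1.43 Erlangs


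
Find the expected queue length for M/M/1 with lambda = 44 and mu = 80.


rho = 44/80; Lq = rho^2/(1-rho) = 0.67

0.67


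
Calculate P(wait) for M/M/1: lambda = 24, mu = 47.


P(wait) = rho = lambda/mu = 24/47 = 0.5106

0.5106


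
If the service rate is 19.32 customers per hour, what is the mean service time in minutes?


Mean service time = 60/mu = 60/19.32 = 3.11 minutes

3.11 minutes


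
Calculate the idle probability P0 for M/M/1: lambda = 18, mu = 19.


P0 = 1 - rho = 1 - 18/19 = 0.0526

0.0526


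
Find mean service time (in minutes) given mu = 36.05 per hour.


Mean service time = 60/mu = 60/36.05 = 1.66 minutes

1.66 minutes


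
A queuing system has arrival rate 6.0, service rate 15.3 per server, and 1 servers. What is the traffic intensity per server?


rho = lambda / (c * mu) = 6.0 / (1 * 15.3) = 0.3922

0.3922


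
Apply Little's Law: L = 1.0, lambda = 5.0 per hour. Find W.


W = L / lambda = 1.0 / 5.0 = 0.2 hours

0.2 hours


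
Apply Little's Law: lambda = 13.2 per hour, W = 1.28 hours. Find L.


L = lambda * W = 13.2 * 1.28 = 16.9

16.9


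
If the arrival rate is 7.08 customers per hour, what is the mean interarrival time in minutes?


Mean interarrival time = 60/lambda = 60/7.08 = 8.47 minutes

8.47 minutes


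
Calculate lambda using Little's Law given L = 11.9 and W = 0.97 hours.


lambda = L / W = 11.9 / 0.97 = 12.27 per hour

12.27 per hour


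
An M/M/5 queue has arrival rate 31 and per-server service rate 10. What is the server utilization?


rho = lambda/(c*mu) = 31/(5*10) = 0.62

0.62


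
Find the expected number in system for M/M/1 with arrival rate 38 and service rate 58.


rho = 38/58; L = rho/(1-rho) = 1.9

1.9


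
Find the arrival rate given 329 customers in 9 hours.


lambda = total arrivals / time = 329 / 9 = 36.56 per hour

36.56 per hour


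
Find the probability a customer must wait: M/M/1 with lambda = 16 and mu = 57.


P(wait) = rho = lambda/mu = 16/57 = 0.2807

0.2807


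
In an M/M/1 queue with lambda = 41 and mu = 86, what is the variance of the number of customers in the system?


rho = 41/86; Var(N) = rho/(1-rho)^2 = 1.74

1.74


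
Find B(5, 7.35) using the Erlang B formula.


B(N,A) = (A^N/N!) / sum(A^k/k!, k=0..N) with N=5, A=7.35 = 0.4448

0.4448


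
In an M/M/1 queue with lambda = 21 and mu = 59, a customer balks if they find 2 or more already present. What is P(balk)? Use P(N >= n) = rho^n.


P(N >= 2) = rho^2 = (21/59)^2 = 0.1267

0.1267


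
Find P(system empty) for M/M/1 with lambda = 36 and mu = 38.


P0 = 1 - rho = 1 - 36/38 = 0.0526

0.0526


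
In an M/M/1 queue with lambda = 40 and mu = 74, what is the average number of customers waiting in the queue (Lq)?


rho = 40/74; Lq = rho^2/(1-rho) = 0.64

0.64


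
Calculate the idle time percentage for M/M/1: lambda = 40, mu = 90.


Idle fraction = (1 - rho) * 100 = (1 - 40/90) * 100 = 55.6%

55.6%


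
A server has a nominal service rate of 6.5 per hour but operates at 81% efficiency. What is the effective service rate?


Effective rate = mu * efficiency = 6.5 * 0.81 = 5.27 per hour

5.27 per hour


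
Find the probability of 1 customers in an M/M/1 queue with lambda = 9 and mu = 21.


rho = 9/21; P(n) = (1-rho)*rho^n = (1-9/21)*(9/21)^1 = 0.2449

0.2449


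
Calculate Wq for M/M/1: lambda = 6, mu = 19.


rho = 6/19; Wq = rho/(mu - lambda) = 0.0243 hours

0.0243 hours


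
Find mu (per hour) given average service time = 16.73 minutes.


mu = 60 / avg_service_time = 60 / 16.73 = 3.59 per hour

3.59 per hour


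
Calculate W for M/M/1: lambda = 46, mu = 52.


W = 1/(mu - lambda) = 1/(52 - 46) = 0.1667 hours

0.1667 hours


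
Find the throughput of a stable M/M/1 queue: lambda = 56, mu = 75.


For a stable queue (lambda < mu), throughput = lambda = 56 per hour

56 per hour


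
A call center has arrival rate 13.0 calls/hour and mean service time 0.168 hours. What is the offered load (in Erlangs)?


Offered load a = lambda * E[S] = 13.0 * 0.168 = 2.18 Erlangs

2.18 Erlangs


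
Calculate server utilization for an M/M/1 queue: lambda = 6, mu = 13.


rho = lambda/mu = 6/13 = 0.4615

0.4615


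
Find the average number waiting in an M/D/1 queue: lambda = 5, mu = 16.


M/D/1: Lq = rho^2 / (2*(1-rho)) where rho = 5/16; Lq = 0.07

0.07


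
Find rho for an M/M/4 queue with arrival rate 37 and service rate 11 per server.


rho = lambda/(c*mu) = 37/(4*11) = 0.8409

0.8409


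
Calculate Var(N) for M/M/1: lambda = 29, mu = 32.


rho = 29/32; Var(N) = rho/(1-rho)^2 = 103.11

103.11


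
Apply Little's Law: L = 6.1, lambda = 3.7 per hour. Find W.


W = L / lambda = 6.1 / 3.7 = 1.6486 hours

1.6486 hours


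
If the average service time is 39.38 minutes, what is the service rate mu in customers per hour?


mu = 60 / avg_service_time = 60 / 39.38 = 1.52 per hour

1.52 per hour


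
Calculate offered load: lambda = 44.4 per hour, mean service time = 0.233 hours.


Offered load a = lambda * E[S] = 44.4 * 0.233 = 10.35 Erlangs

10.35 Erlangs


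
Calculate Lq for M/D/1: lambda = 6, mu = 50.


M/D/1: Lq = rho^2 / (2*(1-rho)) where rho = 6/50; Lq = 0.01

0.01


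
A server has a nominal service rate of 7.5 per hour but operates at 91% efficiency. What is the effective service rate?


Effective rate = mu * efficiency = 7.5 * 0.91 = 6.83 per hour

6.83 per hour


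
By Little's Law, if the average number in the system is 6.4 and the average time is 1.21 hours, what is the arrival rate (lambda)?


lambda = L / W = 6.4 / 1.21 = 5.29 per hour

5.29 per hour


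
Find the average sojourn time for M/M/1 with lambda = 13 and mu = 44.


W = 1/(mu - lambda) = 1/(44 - 13) = 0.0323 hours

0.0323 hours


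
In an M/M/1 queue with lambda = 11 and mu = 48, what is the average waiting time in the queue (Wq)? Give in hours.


rho = 11/48; Wq = rho/(mu - lambda) = 0.0062 hours

0.0062 hours


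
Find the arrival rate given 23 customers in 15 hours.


lambda = total arrivals / time = 23 / 15 = 1.53 per hour

1.53 per hour


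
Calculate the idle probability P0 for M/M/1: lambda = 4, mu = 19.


P0 = 1 - rho = 1 - 4/19 = 0.7895

0.7895


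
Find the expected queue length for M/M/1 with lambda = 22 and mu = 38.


rho = 22/38; Lq = rho^2/(1-rho) = 0.8

0.8


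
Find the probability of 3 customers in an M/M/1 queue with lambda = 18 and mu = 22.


rho = 18/22; P(n) = (1-rho)*rho^n = (1-18/22)*(18/22)^3 = 0.0996

0.0996


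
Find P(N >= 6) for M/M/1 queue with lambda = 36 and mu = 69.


P(N >= 6) = rho^6 = (36/69)^6 = 0.0202

0.0202


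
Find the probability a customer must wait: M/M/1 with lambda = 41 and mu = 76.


P(wait) = rho = lambda/mu = 41/76 = 0.5395

0.5395


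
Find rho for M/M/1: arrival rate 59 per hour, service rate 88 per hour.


rho = lambda/mu = 59/88 = 0.6705

0.6705


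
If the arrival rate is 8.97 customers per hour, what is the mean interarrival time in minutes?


Mean interarrival time = 60/lambda = 60/8.97 = 6.69 minutes

6.69 minutes


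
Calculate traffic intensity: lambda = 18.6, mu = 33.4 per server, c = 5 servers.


rho = lambda / (c * mu) = 18.6 / (5 * 33.4) = 0.1114

0.1114


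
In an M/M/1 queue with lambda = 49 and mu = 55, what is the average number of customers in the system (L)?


rho = 49/55; L = rho/(1-rho) = 8.17

8.17


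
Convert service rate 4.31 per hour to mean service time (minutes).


Mean service time = 60/mu = 60/4.31 = 13.92 minutes

13.92 minutes


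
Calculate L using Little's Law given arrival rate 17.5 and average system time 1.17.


L = lambda * W = 17.5 * 1.17 = 20.48

20.48


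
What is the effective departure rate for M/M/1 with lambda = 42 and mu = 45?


For a stable queue (lambda < mu), throughput = lambda = 42 per hour

42 per hour


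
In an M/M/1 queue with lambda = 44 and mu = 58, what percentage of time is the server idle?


Idle fraction = (1 - rho) * 100 = (1 - 44/58) * 100 = 24.1%

24.1%


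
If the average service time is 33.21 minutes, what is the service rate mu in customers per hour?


mu = 60 / avg_service_time = 60 / 33.21 = 1.81 per hour

1.81 per hour


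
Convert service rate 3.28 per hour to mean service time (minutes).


Mean service time = 60/mu = 60/3.28 = 18.29 minutes

18.29 minutes


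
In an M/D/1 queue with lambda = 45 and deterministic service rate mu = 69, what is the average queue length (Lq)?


M/D/1: Lq = rho^2 / (2*(1-rho)) where rho = 45/69; Lq = 0.61

0.61


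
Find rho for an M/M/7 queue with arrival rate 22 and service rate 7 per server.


rho = lambda/(c*mu) = 22/(7*7) = 0.449

0.449


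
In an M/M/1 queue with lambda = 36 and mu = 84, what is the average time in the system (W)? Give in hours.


W = 1/(mu - lambda) = 1/(84 - 36) = 0.0208 hours

0.0208 hours


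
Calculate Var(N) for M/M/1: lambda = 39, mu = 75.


rho = 39/75; Var(N) = rho/(1-rho)^2 = 2.26

2.26


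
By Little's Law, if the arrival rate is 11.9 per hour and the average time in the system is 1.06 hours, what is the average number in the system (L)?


L = lambda * W = 11.9 * 1.06 = 12.61

12.61


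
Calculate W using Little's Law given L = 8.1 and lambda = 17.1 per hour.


W = L / lambda = 8.1 / 17.1 = 0.4737 hours

0.4737 hours


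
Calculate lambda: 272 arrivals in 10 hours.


lambda = total arrivals / time = 272 / 10 = 27.2 per hour

27.2 per hour


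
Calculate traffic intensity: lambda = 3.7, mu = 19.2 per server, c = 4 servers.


rho = lambda / (c * mu) = 3.7 / (4 * 19.2) = 0.0482

0.0482


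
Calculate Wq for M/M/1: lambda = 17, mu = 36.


rho = 17/36; Wq = rho/(mu - lambda) = 0.0249 hours

0.0249 hours


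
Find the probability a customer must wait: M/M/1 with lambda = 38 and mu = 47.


P(wait) = rho = lambda/mu = 38/47 = 0.8085

0.8085


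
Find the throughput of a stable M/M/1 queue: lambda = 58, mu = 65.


For a stable queue (lambda < mu), throughput = lambda = 58 per hour

58 per hour


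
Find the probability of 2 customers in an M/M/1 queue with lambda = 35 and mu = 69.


rho = 35/69; P(n) = (1-rho)*rho^n = (1-35/69)*(35/69)^2 = 0.1268

0.1268


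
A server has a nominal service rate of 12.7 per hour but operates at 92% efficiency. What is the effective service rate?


Effective rate = mu * efficiency = 12.7 * 0.92 = 11.68 per hour

11.68 per hour


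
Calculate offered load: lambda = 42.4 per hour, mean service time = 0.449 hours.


Offered load a = lambda * E[S] = 42.4 * 0.449 = 19.04 Erlangs

19.04 Erlangs


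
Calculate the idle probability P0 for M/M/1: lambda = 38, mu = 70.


P0 = 1 - rho = 1 - 38/70 = 0.4571

0.4571


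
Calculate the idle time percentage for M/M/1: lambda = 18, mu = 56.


Idle fraction = (1 - rho) * 100 = (1 - 18/56) * 100 = 67.9%

67.9%


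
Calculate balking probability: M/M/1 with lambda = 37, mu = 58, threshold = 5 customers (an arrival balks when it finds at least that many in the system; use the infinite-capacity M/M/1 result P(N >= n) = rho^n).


P(N >= 5) = rho^5 = (37/58)^5 = 0.1056

0.1056


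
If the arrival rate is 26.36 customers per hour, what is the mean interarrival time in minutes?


Mean interarrival time = 60/lambda = 60/26.36 = 2.28 minutes

2.28 minutes


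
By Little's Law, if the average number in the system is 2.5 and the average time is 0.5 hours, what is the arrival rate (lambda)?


lambda = L / W = 2.5 / 0.5 = 5.0 per hour

5.0 per hour


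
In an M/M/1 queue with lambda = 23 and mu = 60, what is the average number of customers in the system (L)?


rho = 23/60; L = rho/(1-rho) = 0.62

0.62


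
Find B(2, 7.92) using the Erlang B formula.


B(N,A) = (A^N/N!) / sum(A^k/k!, k=0..N) with N=2, A=7.92 = 0.7786

0.7786


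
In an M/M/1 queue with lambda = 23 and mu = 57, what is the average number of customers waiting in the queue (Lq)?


rho = 23/57; Lq = rho^2/(1-rho) = 0.27

0.27


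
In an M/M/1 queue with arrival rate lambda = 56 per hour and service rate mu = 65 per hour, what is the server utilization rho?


rho = lambda/mu = 56/65 = 0.8615

0.8615


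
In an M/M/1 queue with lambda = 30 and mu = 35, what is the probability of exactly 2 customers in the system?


rho = 30/35; P(n) = (1-rho)*rho^n = (1-30/35)*(30/35)^2 = 0.105

0.105


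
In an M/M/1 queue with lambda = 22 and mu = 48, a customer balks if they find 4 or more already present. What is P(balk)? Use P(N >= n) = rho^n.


P(N >= 4) = rho^4 = (22/48)^4 = 0.0441

0.0441


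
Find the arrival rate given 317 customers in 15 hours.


lambda = total arrivals / time = 317 / 15 = 21.13 per hour

21.13 per hour


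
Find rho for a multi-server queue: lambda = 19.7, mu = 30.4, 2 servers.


rho = lambda / (c * mu) = 19.7 / (2 * 30.4) = 0.324

0.324


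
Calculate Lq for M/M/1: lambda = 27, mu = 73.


rho = 27/73; Lq = rho^2/(1-rho) = 0.22

0.22


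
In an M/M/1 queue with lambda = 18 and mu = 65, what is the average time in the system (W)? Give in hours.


W = 1/(mu - lambda) = 1/(65 - 18) = 0.0213 hours

0.0213 hours


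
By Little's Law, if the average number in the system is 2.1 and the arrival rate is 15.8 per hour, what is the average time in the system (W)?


W = L / lambda = 2.1 / 15.8 = 0.1329 hours

0.1329 hours


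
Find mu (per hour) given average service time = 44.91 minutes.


mu = 60 / avg_service_time = 60 / 44.91 = 1.34 per hour

1.34 per hour


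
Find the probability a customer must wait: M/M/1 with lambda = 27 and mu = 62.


P(wait) = rho = lambda/mu = 27/62 = 0.4355

0.4355


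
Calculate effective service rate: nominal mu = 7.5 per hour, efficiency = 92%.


Effective rate = mu * efficiency = 7.5 * 0.92 = 6.9 per hour

6.9 per hour


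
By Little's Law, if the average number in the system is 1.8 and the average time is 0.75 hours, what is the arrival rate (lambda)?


lambda = L / W = 1.8 / 0.75 = 2.4 per hour

2.4 per hour


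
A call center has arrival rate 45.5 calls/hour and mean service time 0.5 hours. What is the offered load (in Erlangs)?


Offered load a = lambda * E[S] = 45.5 * 0.5 = 22.75 Erlangs

22.75 Erlangs


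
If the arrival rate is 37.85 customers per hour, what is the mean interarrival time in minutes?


Mean interarrival time = 60/lambda = 60/37.85 = 1.59 minutes

1.59 minutes


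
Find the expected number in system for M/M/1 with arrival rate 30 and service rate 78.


rho = 30/78; L = rho/(1-rho) = 0.63

0.63


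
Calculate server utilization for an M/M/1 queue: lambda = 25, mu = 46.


rho = lambda/mu = 25/46 = 0.5435

0.5435


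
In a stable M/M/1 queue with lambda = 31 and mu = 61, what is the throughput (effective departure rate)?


For a stable queue (lambda < mu), throughput = lambda = 31 per hour

31 per hour


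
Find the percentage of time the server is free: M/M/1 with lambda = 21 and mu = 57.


Idle fraction = (1 - rho) * 100 = (1 - 21/57) * 100 = 63.2%

63.2%


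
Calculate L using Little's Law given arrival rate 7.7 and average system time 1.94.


L = lambda * W = 7.7 * 1.94 = 14.94

14.94


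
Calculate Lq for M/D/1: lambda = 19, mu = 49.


M/D/1: Lq = rho^2 / (2*(1-rho)) where rho = 19/49; Lq = 0.12

0.12


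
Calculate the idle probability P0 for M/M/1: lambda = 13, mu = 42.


P0 = 1 - rho = 1 - 13/42 = 0.6905

0.6905


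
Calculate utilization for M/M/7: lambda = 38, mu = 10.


rho = lambda/(c*mu) = 38/(7*10) = 0.5429

0.5429


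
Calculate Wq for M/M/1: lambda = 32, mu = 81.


rho = 32/81; Wq = rho/(mu - lambda) = 0.0081 hours

0.0081 hours


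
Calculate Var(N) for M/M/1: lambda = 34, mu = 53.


rho = 34/53; Var(N) = rho/(1-rho)^2 = 4.99

4.99


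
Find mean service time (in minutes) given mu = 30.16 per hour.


Mean service time = 60/mu = 60/30.16 = 1.99 minutes

1.99 minutes


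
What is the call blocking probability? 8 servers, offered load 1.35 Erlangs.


B(N,A) = (A^N/N!) / sum(A^k/k!, k=0..N) with N=8, A=1.35 = 0.0001

0.0001


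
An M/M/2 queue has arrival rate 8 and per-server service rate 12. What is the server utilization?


rho = lambda/(c*mu) = 8/(2*12) = 0.3333

0.3333


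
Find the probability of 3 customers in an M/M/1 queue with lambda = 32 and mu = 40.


rho = 32/40; P(n) = (1-rho)*rho^n = (1-32/40)*(32/40)^3 = 0.1024

0.1024


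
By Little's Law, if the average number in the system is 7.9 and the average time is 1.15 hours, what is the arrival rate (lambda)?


lambda = L / W = 7.9 / 1.15 = 6.87 per hour

6.87 per hour


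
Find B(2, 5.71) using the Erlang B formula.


B(N,A) = (A^N/N!) / sum(A^k/k!, k=0..N) with N=2, A=5.71 = 0.7084

0.7084


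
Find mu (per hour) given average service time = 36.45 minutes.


mu = 60 / avg_service_time = 60 / 36.45 = 1.65 per hour

1.65 per hour


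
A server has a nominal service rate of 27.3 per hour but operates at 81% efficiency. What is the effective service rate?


Effective rate = mu * efficiency = 27.3 * 0.81 = 22.11 per hour

22.11 per hour


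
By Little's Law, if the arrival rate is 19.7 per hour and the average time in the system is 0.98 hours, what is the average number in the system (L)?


L = lambda * W = 19.7 * 0.98 = 19.31

19.31


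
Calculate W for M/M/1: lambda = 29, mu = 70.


W = 1/(mu - lambda) = 1/(70 - 29) = 0.0244 hours

0.0244 hours


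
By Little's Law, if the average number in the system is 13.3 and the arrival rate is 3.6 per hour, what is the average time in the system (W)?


W = L / lambda = 13.3 / 3.6 = 3.6944 hours

3.6944 hours


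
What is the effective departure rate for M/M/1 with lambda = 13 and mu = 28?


For a stable queue (lambda < mu), throughput = lambda = 13 per hour

13 per hour


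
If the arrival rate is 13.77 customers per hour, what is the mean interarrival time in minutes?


Mean interarrival time = 60/lambda = 60/13.77 = 4.36 minutes

4.36 minutes


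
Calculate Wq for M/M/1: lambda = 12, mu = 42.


rho = 12/42; Wq = rho/(mu - lambda) = 0.0095 hours

0.0095 hours


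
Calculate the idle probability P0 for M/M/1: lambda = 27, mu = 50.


P0 = 1 - rho = 1 - 27/50 = 0.46

0.46


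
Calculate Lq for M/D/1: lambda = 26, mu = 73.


M/D/1: Lq = rho^2 / (2*(1-rho)) where rho = 26/73; Lq = 0.1

0.1


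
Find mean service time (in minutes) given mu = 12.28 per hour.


Mean service time = 60/mu = 60/12.28 = 4.89 minutes

4.89 minutes


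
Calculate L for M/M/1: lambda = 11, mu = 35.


rho = 11/35; L = rho/(1-rho) = 0.46

0.46


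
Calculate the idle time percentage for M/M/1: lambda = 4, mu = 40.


Idle fraction = (1 - rho) * 100 = (1 - 4/40) * 100 = 90.0%

90.0%


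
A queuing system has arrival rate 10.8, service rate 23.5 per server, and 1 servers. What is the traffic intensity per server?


rho = lambda / (c * mu) = 10.8 / (1 * 23.5) = 0.4596

0.4596


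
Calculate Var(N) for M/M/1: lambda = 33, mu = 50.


rho = 33/50; Var(N) = rho/(1-rho)^2 = 5.71

5.71


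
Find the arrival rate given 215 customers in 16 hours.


lambda = total arrivals / time = 215 / 16 = 13.44 per hour

13.44 per hour


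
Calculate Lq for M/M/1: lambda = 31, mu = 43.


rho = 31/43; Lq = rho^2/(1-rho) = 1.86

1.86


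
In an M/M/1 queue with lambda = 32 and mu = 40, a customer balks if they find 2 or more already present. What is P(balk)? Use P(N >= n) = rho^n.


P(N >= 2) = rho^2 = (32/40)^2 = 0.64

0.64


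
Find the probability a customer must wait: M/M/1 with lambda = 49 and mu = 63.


P(wait) = rho = lambda/mu = 49/63 = 0.7778

0.7778


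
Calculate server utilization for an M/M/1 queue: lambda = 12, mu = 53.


rho = lambda/mu = 12/53 = 0.2264

0.2264


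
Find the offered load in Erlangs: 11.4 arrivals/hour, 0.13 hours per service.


Offered load a = lambda * E[S] = 11.4 * 0.13 = 1.48 Erlangs

1.48 Erlangs
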